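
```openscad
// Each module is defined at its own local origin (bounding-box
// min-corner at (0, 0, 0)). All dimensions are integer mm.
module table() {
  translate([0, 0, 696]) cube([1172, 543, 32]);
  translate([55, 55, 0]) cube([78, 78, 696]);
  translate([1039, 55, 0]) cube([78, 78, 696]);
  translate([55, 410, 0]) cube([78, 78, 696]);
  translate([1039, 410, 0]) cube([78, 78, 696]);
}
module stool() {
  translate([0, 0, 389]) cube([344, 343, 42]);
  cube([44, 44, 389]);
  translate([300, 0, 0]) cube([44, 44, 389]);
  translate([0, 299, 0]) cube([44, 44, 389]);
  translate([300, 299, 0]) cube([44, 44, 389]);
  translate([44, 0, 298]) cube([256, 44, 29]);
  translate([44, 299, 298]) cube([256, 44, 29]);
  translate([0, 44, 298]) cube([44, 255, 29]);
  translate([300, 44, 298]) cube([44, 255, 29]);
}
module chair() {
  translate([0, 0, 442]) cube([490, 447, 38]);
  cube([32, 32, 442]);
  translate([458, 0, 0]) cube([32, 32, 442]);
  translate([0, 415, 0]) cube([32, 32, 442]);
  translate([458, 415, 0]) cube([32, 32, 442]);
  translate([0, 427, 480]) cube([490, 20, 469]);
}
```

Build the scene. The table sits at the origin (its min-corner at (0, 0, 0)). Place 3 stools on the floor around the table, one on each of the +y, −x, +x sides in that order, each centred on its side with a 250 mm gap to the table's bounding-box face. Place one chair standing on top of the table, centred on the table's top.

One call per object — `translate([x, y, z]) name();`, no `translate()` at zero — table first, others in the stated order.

table();
translate([414, 793, 0]) stool();
translate([-594, 100, 0]) stool();
translate([1422, 100, 0]) stool();
translate([341, 48, 728]) chair();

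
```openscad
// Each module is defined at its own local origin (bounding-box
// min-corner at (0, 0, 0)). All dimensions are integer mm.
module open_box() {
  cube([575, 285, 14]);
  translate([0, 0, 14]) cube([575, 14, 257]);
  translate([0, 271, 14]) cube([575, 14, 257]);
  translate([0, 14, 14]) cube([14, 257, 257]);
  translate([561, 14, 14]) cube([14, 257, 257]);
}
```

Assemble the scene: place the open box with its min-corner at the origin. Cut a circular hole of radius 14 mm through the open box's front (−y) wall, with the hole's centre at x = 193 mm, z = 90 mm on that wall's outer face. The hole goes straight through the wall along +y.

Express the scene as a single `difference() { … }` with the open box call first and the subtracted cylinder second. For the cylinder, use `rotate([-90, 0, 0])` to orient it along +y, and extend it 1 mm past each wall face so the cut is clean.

difference() {
  open_box();
  translate([193, -1, 90]) rotate([-90, 0, 0]) cylinder(h = 16, r = 14);
}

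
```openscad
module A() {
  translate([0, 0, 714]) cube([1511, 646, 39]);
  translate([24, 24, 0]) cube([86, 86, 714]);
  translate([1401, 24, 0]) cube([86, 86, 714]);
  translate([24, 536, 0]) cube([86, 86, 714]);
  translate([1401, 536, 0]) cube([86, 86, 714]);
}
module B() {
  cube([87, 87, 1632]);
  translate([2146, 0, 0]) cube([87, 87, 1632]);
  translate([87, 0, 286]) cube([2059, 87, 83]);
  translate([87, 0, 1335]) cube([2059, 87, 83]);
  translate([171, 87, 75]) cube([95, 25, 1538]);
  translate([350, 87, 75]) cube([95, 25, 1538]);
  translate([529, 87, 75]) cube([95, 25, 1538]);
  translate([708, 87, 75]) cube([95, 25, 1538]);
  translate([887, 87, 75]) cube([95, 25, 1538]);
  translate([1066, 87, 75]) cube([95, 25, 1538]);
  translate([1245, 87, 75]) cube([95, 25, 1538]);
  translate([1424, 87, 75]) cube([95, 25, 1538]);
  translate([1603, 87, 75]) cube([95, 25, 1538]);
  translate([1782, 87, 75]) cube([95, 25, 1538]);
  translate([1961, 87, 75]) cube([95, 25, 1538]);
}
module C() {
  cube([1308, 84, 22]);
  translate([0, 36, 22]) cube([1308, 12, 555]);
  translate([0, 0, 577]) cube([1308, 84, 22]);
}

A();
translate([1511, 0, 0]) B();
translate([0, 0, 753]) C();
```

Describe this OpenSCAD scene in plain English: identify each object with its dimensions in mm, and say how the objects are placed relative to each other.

A is a rectangular dining table. The top is 1511×646×39 mm with its upper surface at z = 753 mm. It stands on four 86×86 mm square legs, each inset 24 mm from the nearest pair of top edges, running from the floor to the underside of the top.

B is a fence section. Two 87×87 mm posts, 1632 mm tall, stand on the floor with a clear span of 2059 mm between their inner faces. Two horizontal rails of 87×83 mm section span the gap between the posts with their undersides at z = 286 mm and z = 1335 mm, flush with the posts' −y face. 11 pickets, each 95 mm wide, 25 mm thick and 1538 mm tall, are fixed to the +y face of the rails with their bottoms at z = 75 mm, evenly spaced across the span with equal gaps (rounded down to the nearest mm) at the −x end and between each pair — any rounding remainder accumulates at the +x end.

C is an I-beam lying along x, 1308 mm long. Overall section height 599 mm. Two flanges 84 mm wide (y) and 22 mm thick, one on the floor and one at the top; a web 12 mm thick runs between them, centred on the flange width.

The fence section is against the table's +x side, with their −y faces flush. The I-beam is on top of the table.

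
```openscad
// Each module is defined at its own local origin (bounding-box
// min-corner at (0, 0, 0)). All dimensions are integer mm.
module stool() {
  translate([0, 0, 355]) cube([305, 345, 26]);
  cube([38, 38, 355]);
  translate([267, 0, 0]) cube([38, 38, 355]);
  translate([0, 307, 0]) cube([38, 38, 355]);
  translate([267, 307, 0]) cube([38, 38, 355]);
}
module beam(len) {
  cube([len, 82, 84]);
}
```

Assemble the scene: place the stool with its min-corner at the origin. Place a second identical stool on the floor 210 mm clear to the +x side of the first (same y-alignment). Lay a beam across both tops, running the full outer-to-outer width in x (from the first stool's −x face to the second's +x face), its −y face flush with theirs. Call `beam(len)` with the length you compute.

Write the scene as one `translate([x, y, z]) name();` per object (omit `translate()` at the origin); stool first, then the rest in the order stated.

stool();
translate([515, 0, 0]) stool();
translate([0, 0, 381]) beam(820);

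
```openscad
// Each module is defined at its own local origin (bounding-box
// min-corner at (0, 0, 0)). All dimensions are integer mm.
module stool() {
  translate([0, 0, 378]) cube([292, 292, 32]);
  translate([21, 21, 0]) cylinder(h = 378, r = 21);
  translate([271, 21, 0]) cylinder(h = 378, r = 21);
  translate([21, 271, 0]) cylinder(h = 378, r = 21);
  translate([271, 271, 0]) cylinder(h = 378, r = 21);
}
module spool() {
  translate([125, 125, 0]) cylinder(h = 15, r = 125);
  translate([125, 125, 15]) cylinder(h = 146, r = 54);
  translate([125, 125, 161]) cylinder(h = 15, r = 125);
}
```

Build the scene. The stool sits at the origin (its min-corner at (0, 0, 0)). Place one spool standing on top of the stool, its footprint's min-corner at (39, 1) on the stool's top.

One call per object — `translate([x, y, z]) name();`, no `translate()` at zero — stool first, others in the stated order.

stool();
translate([39, 1, 410]) spool();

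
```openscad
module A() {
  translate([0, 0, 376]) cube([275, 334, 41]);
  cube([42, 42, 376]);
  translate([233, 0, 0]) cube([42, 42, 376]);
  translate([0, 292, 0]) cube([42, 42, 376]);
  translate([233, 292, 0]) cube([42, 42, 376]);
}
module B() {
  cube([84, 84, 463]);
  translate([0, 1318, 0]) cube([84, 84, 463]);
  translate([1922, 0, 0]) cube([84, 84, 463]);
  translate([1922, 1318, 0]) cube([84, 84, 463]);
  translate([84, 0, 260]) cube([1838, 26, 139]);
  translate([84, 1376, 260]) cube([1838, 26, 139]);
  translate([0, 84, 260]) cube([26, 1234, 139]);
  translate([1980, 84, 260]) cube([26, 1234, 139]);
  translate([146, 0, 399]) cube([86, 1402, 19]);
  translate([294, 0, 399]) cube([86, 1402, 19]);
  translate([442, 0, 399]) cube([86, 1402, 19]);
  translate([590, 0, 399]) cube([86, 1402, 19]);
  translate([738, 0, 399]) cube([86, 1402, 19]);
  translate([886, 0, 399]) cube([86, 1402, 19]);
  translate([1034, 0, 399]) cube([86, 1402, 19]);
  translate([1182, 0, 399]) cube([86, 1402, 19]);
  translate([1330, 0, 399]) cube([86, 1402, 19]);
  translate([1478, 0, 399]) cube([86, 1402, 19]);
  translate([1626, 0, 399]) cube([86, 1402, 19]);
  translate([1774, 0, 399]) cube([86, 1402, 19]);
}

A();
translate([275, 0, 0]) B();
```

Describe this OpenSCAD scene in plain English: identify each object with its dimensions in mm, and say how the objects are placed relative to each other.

A is a four-legged stool. The seat is a 275×334×41 mm slab whose top surface is at z = 417 mm; four square legs, each 42×42 mm in cross-section, run from the floor (z = 0) to the underside of the seat, each flush with a corner of the seat.

B is a bed frame 2006 mm long (x) by 1402 mm wide (y). Four 84×84 mm corner posts, 463 mm tall, at the corners of the footprint. Four rails of 26 mm thickness and 139 mm height run between adjacent posts with their undersides at z = 260 mm, their outer faces flush with the outside of the frame (the two x-running rails run between the posts' inner faces; the two y-running rails run between the posts' inner faces). 12 slats, each 86 mm wide (x) and 19 mm thick, lie across the top of the two x-running rails, running the full 1402 mm width of the frame in y; the slats are evenly spaced along x between the inner faces of the end posts with equal gaps (rounded down to the nearest mm) at the −x end and between each pair — any rounding remainder accumulates at the +x end.

The bed frame is against the stool's +x side, with their −y faces flush.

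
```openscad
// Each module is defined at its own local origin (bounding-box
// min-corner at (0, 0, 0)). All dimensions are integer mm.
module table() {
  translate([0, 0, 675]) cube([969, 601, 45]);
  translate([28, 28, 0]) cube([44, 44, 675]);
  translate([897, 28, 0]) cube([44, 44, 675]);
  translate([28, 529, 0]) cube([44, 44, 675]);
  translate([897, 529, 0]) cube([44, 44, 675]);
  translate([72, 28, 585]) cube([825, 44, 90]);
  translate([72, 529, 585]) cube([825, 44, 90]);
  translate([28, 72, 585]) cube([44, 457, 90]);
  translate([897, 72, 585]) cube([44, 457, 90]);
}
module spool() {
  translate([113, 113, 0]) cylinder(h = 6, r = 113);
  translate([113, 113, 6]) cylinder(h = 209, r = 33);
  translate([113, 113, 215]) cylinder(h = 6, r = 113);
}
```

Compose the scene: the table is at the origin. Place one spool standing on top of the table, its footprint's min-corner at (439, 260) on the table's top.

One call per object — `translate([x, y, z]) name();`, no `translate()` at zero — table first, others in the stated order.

table();
translate([439, 260, 720]) spool();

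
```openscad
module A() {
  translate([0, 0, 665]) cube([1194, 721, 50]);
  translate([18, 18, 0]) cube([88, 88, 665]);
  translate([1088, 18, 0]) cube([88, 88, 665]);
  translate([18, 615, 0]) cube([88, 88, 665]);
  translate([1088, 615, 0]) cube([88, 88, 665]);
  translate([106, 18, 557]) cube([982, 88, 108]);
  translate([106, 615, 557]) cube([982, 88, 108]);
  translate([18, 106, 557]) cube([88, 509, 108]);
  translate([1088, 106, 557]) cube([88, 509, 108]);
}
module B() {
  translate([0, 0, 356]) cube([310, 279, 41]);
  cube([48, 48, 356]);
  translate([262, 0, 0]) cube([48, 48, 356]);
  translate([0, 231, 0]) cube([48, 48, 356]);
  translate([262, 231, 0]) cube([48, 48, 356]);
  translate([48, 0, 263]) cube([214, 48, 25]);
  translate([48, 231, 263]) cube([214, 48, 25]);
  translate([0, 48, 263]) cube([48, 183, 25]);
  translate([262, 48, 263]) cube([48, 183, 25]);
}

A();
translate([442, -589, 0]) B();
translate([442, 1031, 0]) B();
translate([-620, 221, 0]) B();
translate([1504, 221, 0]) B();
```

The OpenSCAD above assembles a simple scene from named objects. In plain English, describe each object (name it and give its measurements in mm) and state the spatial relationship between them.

A is a table: top 1194 mm (x) × 721 mm (y), 50 mm thick, upper face at z = 715 mm, on four 88×88 mm square legs, each inset 18 mm from the nearest pair of top edges, running from z = 0 to the bottom of the top. Four apron rails, 88 mm thick and 108 mm tall, run between adjacent legs with their top edges flush with the underside of the top and their outer faces flush with the legs' outer faces.

B is a four-legged stool. The seat is 310×279 mm, 41 mm thick, top at z = 397 mm. It stands on four square legs, each 48×48 mm in cross-section, from z = 0 to the seat underside, each flush with a corner of the seat. Four stretchers, 48 mm wide and 25 mm tall, connect adjacent legs with their undersides at z = 263 mm, each running between the inner faces of the legs it joins and aligned with the legs' outer faces on the other axis.

Four stools sit around the table at the −y, +y, −x, +x sides.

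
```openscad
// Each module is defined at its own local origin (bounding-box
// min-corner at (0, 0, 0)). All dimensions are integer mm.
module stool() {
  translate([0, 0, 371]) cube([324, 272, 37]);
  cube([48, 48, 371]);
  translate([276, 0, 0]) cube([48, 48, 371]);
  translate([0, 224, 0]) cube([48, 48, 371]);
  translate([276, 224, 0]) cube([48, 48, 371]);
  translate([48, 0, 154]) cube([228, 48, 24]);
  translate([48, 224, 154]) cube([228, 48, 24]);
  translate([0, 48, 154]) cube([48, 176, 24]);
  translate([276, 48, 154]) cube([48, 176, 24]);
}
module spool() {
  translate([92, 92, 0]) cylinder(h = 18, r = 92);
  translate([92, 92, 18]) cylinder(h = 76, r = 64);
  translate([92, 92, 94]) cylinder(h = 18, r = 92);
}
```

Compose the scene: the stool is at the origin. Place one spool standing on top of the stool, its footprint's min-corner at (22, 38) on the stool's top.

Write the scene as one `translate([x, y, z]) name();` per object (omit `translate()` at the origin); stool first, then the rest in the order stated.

stool();
translate([22, 38, 408]) spool();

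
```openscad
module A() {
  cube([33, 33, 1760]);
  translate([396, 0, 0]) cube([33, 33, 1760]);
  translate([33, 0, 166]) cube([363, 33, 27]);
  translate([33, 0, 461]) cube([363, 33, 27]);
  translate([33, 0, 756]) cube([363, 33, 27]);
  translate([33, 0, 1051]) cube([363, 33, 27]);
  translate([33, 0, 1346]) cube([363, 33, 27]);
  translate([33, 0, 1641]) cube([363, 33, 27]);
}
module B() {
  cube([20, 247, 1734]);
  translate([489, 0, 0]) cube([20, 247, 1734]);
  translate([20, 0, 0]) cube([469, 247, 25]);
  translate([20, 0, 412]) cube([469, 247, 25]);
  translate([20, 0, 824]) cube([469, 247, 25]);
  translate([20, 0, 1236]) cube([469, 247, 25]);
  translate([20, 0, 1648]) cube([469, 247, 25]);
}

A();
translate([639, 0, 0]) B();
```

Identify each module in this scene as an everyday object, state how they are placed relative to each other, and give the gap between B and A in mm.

A is a ladder. B is a bookshelf. The bookshelf is on the floor beside the ladder on its +x side. The gap between the bookshelf and the ladder is 210 mm.

The bookshelf's nearest face is 210 mm from the ladder's +x face.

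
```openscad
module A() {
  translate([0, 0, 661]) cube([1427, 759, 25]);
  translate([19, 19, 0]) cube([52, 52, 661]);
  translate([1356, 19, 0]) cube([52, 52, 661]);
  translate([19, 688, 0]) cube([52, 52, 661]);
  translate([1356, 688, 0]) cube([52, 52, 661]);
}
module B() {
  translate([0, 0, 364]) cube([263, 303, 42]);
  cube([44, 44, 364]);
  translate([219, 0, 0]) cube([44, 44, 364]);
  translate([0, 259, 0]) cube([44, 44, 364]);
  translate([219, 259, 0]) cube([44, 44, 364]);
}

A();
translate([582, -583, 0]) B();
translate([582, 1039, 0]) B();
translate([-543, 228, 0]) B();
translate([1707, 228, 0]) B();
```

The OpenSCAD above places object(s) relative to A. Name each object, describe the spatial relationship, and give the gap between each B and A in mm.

A is a table. B is a stool. Four stools sit around the table at the −y, +y, −x, +x sides. The gap between each stool and the table is 280 mm.

Each stool's nearest face is 280 mm from the table's bounding box.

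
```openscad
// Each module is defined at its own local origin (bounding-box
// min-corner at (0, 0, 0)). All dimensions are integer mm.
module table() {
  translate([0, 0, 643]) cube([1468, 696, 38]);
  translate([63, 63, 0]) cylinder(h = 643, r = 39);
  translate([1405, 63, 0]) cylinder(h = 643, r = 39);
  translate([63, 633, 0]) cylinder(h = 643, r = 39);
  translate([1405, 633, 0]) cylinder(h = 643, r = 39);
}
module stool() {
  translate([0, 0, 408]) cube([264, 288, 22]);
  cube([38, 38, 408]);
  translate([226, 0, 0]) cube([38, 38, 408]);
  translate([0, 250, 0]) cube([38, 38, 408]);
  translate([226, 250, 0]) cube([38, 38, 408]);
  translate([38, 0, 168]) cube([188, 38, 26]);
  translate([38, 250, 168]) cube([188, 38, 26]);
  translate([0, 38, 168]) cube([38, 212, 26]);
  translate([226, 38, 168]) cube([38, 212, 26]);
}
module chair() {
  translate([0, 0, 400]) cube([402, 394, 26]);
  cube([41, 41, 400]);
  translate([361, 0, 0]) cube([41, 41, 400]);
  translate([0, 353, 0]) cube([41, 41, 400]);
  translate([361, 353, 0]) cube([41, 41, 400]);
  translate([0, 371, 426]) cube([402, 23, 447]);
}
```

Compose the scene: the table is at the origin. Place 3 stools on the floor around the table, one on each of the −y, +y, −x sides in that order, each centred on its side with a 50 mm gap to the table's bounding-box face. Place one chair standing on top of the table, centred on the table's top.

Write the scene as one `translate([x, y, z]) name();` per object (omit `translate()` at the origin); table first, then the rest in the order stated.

table();
translate([602, -338, 0]) stool();
translate([602, 746, 0]) stool();
translate([-314, 204, 0]) stool();
translate([533, 151, 681]) chair();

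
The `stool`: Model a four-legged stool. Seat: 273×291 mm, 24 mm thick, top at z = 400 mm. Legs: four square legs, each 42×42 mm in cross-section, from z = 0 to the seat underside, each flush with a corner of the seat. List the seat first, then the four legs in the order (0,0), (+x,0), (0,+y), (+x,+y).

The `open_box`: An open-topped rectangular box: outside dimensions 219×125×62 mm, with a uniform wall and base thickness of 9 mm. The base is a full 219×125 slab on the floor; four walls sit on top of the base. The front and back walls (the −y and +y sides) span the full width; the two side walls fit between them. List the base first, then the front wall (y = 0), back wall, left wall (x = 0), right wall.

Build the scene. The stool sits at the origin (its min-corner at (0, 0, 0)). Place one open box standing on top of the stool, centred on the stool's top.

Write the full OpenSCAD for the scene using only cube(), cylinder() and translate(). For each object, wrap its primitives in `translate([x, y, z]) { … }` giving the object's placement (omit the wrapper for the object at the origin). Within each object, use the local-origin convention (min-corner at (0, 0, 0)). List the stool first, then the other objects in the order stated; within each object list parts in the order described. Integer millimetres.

translate([0, 0, 376]) cube([273, 291, 24]);
cube([42, 42, 376]);
translate([231, 0, 0]) cube([42, 42, 376]);
translate([0, 249, 0]) cube([42, 42, 376]);
translate([231, 249, 0]) cube([42, 42, 376]);
translate([27, 83, 400]) {
  cube([219, 125, 9]);
  translate([0, 0, 9]) cube([219, 9, 53]);
  translate([0, 116, 9]) cube([219, 9, 53]);
  translate([0, 9, 9]) cube([9, 107, 53]);
  translate([210, 9, 9]) cube([9, 107, 53]);
}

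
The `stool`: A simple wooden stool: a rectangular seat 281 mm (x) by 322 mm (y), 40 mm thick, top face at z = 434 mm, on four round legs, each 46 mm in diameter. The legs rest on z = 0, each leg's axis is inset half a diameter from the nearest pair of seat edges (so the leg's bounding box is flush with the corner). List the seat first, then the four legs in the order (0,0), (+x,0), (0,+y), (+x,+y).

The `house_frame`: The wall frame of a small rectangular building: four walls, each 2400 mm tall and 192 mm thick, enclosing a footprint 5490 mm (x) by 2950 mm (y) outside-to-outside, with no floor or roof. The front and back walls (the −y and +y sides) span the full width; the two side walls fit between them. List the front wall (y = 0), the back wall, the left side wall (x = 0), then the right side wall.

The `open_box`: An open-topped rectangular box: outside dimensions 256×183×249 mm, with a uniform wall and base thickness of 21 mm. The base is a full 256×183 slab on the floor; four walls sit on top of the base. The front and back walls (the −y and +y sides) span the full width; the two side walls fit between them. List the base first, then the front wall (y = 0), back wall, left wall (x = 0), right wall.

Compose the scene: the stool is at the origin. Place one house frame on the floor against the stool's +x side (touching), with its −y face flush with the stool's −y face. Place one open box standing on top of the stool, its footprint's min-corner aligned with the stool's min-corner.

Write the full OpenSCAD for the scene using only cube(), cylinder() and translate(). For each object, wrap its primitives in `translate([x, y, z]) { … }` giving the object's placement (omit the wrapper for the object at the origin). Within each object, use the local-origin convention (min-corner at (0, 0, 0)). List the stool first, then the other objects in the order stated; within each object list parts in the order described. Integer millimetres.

translate([0, 0, 394]) cube([281, 322, 40]);
translate([23, 23, 0]) cylinder(h = 394, r = 23);
translate([258, 23, 0]) cylinder(h = 394, r = 23);
translate([23, 299, 0]) cylinder(h = 394, r = 23);
translate([258, 299, 0]) cylinder(h = 394, r = 23);
translate([281, 0, 0]) {
  cube([5490, 192, 2400]);
  translate([0, 2758, 0]) cube([5490, 192, 2400]);
  translate([0, 192, 0]) cube([192, 2566, 2400]);
  translate([5298, 192, 0]) cube([192, 2566, 2400]);
}
translate([0, 0, 434]) {
  cube([256, 183, 21]);
  translate([0, 0, 21]) cube([256, 21, 228]);
  translate([0, 162, 21]) cube([256, 21, 228]);
  translate([0, 21, 21]) cube([21, 141, 228]);
  translate([235, 21, 21]) cube([21, 141, 228]);
}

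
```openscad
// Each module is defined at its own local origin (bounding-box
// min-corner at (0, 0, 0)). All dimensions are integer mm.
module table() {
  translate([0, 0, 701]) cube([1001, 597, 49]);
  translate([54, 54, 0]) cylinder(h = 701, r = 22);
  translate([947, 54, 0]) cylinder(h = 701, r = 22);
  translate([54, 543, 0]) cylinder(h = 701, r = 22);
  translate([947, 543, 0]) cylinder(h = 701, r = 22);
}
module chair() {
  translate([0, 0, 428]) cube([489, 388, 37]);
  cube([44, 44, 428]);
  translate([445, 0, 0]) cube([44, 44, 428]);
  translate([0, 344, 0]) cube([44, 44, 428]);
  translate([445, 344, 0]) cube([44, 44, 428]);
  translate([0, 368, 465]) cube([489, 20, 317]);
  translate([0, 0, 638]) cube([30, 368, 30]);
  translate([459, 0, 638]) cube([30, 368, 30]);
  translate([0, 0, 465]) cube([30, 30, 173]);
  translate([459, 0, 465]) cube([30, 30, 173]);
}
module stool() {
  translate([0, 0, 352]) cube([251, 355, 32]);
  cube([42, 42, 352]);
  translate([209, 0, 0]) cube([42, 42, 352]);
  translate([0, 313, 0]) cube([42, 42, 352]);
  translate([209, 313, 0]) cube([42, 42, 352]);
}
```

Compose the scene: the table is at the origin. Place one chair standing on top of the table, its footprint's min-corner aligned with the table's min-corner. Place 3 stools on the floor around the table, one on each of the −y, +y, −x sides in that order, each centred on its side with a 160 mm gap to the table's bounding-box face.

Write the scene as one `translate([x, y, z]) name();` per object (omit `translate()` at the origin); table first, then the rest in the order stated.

table();
translate([0, 0, 750]) chair();
translate([375, -515, 0]) stool();
translate([375, 757, 0]) stool();
translate([-411, 121, 0]) stool();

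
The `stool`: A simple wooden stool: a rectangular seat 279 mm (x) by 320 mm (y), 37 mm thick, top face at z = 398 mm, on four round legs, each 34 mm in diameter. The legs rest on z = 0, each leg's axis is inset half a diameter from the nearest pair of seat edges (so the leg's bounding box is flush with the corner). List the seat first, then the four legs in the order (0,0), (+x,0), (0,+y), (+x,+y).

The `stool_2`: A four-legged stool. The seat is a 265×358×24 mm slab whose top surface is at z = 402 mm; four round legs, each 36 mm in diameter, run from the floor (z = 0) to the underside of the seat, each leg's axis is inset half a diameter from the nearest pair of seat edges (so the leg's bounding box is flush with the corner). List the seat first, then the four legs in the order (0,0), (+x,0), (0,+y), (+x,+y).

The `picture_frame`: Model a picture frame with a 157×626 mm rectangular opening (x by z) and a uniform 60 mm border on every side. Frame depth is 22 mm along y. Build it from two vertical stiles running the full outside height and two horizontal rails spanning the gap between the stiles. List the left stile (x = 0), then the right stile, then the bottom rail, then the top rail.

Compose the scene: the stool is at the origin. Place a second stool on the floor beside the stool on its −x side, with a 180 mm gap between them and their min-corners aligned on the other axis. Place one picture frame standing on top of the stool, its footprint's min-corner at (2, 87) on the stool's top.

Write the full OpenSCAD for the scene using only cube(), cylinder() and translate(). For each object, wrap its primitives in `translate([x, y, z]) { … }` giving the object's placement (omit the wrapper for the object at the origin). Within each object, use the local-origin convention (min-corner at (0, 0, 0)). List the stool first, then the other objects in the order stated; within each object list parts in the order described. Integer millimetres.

translate([0, 0, 361]) cube([279, 320, 37]);
translate([17, 17, 0]) cylinder(h = 361, r = 17);
translate([262, 17, 0]) cylinder(h = 361, r = 17);
translate([17, 303, 0]) cylinder(h = 361, r = 17);
translate([262, 303, 0]) cylinder(h = 361, r = 17);
translate([-445, 0, 0]) {
  translate([0, 0, 378]) cube([265, 358, 24]);
  translate([18, 18, 0]) cylinder(h = 378, r = 18);
  translate([247, 18, 0]) cylinder(h = 378, r = 18);
  translate([18, 340, 0]) cylinder(h = 378, r = 18);
  translate([247, 340, 0]) cylinder(h = 378, r = 18);
}
translate([2, 87, 398]) {
  cube([60, 22, 746]);
  translate([217, 0, 0]) cube([60, 22, 746]);
  translate([60, 0, 0]) cube([157, 22, 60]);
  translate([60, 0, 686]) cube([157, 22, 60]);
}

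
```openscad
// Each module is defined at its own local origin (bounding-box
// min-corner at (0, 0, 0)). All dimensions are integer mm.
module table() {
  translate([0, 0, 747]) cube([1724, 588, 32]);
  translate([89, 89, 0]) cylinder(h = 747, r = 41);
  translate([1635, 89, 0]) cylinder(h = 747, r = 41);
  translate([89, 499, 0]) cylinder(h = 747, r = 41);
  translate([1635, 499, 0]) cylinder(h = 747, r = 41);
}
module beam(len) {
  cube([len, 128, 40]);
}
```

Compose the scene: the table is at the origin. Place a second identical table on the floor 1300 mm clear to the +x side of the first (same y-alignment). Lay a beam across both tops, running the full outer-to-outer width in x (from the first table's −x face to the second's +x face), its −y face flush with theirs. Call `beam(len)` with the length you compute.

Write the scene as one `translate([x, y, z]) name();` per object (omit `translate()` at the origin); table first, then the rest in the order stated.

table();
translate([3024, 0, 0]) table();
translate([0, 0, 779]) beam(4748);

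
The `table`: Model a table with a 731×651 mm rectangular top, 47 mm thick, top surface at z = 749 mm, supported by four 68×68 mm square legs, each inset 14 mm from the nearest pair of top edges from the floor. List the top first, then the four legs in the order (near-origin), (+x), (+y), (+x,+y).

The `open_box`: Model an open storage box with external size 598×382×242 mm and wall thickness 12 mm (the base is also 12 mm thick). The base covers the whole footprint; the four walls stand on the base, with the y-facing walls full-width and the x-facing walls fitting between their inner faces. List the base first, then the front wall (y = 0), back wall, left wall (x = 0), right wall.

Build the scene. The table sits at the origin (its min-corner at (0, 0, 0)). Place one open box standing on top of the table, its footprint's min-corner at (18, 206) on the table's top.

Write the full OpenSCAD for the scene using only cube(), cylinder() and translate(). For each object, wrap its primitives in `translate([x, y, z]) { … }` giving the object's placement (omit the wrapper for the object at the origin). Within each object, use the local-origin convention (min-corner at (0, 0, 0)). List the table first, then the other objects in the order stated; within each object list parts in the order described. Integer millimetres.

translate([0, 0, 702]) cube([731, 651, 47]);
translate([14, 14, 0]) cube([68, 68, 702]);
translate([649, 14, 0]) cube([68, 68, 702]);
translate([14, 569, 0]) cube([68, 68, 702]);
translate([649, 569, 0]) cube([68, 68, 702]);
translate([18, 206, 749]) {
  cube([598, 382, 12]);
  translate([0, 0, 12]) cube([598, 12, 230]);
  translate([0, 370, 12]) cube([598, 12, 230]);
  translate([0, 12, 12]) cube([12, 358, 230]);
  translate([586, 12, 12]) cube([12, 358, 230]);
}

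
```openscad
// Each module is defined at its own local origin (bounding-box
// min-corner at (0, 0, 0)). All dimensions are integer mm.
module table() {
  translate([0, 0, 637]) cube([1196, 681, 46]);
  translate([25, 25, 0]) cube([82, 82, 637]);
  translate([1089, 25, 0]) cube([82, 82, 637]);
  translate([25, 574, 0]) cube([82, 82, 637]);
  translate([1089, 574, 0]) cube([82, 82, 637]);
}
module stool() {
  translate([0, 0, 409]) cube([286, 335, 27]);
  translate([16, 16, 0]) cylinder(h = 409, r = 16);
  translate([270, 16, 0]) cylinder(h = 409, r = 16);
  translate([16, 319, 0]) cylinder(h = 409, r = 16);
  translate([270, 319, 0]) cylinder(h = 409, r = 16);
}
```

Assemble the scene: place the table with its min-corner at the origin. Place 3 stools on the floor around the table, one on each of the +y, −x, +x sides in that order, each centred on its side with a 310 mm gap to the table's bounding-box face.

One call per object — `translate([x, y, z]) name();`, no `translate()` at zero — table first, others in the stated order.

table();
translate([455, 991, 0]) stool();
translate([-596, 173, 0]) stool();
translate([1506, 173, 0]) stool();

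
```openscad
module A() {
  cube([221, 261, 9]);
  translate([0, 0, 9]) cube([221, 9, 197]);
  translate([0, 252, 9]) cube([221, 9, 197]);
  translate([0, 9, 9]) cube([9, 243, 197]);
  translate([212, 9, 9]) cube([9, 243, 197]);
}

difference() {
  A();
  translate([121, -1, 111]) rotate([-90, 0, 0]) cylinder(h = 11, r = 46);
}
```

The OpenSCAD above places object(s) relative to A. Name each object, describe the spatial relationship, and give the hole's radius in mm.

A is an open box. The open box has a circular hole through its front wall. The hole's radius is 46 mm.

The subtracted cylinder has r = 46 mm.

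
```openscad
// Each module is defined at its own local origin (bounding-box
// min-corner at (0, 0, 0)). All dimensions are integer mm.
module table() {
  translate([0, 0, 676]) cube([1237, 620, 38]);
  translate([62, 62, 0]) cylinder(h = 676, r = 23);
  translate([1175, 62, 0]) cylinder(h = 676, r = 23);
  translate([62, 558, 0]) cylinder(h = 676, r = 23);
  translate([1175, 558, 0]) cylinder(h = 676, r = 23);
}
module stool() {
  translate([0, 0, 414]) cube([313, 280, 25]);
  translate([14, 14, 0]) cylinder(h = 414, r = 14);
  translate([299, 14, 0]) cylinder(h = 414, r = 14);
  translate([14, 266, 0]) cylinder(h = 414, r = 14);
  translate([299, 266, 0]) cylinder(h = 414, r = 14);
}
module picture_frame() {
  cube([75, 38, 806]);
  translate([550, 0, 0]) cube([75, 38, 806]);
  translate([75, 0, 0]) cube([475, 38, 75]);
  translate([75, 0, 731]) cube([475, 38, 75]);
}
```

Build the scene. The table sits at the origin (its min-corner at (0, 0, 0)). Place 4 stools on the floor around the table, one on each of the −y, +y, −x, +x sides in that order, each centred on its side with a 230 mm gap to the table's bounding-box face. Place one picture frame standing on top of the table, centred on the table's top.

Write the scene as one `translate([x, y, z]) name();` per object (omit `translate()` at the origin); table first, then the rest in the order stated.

table();
translate([462, -510, 0]) stool();
translate([462, 850, 0]) stool();
translate([-543, 170, 0]) stool();
translate([1467, 170, 0]) stool();
translate([306, 291, 714]) picture_frame();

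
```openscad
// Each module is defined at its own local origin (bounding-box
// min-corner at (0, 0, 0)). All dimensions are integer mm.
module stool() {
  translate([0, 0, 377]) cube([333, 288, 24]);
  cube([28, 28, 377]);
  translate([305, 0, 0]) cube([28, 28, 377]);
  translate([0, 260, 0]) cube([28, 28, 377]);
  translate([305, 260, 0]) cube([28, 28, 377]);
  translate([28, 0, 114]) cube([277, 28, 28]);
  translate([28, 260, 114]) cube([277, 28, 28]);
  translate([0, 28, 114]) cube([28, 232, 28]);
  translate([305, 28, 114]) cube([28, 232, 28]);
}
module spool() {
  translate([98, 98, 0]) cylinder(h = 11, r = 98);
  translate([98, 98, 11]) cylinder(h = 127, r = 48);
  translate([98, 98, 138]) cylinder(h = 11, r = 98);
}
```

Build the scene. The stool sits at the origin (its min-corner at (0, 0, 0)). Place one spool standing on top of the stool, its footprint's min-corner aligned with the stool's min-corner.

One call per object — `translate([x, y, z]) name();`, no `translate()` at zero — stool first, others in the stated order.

stool();
translate([0, 0, 401]) spool();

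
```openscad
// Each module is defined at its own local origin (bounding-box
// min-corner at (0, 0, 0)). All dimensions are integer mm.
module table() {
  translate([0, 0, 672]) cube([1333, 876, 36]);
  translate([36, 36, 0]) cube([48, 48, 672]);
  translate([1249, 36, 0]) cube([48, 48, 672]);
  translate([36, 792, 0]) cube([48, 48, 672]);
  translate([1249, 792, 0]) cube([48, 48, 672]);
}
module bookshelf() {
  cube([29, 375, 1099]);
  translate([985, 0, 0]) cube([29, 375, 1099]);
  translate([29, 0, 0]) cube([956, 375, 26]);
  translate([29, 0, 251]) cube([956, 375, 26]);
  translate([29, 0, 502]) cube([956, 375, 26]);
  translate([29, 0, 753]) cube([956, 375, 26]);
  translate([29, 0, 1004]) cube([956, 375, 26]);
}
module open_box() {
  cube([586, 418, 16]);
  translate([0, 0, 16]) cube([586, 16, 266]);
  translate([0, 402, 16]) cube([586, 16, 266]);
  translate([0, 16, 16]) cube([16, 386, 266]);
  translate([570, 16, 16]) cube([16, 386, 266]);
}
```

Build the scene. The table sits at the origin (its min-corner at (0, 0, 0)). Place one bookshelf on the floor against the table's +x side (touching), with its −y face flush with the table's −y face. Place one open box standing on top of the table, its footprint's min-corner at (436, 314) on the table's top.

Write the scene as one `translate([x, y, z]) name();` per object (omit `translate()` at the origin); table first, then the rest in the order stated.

table();
translate([1333, 0, 0]) bookshelf();
translate([436, 314, 708]) open_box();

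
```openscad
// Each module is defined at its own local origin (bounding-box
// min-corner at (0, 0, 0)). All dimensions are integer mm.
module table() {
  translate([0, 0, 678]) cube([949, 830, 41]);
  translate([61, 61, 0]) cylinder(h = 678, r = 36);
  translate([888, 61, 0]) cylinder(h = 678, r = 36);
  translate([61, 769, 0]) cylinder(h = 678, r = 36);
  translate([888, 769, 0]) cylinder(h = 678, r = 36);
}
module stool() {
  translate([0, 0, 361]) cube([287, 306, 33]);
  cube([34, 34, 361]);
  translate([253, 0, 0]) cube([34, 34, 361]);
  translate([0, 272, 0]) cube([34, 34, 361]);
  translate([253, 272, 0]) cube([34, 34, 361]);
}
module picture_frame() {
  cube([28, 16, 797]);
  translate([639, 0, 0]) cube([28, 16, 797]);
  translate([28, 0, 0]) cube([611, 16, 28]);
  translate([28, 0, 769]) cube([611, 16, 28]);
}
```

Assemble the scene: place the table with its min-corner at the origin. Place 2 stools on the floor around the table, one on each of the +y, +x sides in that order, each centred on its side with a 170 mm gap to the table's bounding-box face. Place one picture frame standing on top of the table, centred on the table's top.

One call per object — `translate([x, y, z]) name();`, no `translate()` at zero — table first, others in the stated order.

table();
translate([331, 1000, 0]) stool();
translate([1119, 262, 0]) stool();
translate([141, 407, 719]) picture_frame();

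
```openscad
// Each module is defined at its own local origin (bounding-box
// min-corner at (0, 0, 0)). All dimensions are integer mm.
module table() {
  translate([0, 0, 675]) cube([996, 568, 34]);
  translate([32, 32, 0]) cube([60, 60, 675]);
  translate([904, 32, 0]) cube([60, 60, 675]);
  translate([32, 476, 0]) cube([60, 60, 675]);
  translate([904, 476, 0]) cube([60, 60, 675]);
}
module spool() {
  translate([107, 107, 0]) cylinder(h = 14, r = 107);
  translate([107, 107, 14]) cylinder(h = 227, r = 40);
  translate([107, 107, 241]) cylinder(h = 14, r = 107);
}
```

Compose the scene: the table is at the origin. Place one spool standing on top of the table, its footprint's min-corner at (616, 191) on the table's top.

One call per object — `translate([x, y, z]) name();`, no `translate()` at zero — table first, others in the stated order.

table();
translate([616, 191, 709]) spool();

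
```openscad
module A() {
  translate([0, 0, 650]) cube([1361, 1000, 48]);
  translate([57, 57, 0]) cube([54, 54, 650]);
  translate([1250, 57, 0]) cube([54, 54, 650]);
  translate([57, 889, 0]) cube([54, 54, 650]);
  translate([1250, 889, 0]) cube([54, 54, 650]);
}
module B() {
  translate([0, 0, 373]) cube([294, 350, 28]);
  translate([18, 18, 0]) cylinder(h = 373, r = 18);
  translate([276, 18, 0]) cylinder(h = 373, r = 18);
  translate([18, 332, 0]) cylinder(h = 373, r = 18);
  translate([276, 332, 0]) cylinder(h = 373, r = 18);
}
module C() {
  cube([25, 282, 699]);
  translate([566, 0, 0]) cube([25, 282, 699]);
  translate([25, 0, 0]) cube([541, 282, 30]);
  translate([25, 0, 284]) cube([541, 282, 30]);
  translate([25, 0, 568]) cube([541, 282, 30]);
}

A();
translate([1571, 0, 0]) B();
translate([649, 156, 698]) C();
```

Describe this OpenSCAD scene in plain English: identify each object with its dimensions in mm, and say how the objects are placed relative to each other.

A is a table with a 1361×1000 mm rectangular top, 48 mm thick, top surface at z = 698 mm, supported by four 54×54 mm square legs, each inset 57 mm from the nearest pair of top edges, running from the floor.

B is a simple wooden stool: a rectangular seat 294 mm (x) by 350 mm (y), 28 mm thick, top face at z = 401 mm, on four round legs, each 36 mm in diameter. The legs rest on z = 0, each leg's axis is inset half a diameter from the nearest pair of seat edges (so the leg's bounding box is flush with the corner).

C is a bookshelf 591 mm wide overall, 282 mm deep and 699 mm tall. The two sides are 25 mm thick vertical panels. 3 horizontal shelves of 30 mm thickness span between the inner faces of the sides; the lowest shelf sits on the floor and shelves are stacked with a clear vertical gap of 254 mm between each pair.

The stool is on the floor beside the table on its +x side. The bookshelf is on top of the table.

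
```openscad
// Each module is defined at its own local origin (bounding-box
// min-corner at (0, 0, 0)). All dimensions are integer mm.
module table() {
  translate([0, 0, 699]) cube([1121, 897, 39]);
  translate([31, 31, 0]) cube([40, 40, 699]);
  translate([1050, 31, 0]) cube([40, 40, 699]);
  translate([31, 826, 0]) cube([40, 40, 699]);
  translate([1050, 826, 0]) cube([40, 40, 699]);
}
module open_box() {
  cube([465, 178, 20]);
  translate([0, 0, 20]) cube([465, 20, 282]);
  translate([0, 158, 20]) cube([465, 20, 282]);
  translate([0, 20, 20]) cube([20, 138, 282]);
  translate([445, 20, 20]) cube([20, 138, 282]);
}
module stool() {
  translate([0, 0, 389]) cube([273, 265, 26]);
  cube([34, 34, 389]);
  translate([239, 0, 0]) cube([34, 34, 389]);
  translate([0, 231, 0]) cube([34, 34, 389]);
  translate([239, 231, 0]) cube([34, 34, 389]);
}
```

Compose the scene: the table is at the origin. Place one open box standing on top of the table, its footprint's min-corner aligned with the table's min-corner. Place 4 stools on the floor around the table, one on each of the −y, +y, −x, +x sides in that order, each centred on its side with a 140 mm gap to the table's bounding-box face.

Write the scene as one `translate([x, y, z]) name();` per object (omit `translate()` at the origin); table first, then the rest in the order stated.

table();
translate([0, 0, 738]) open_box();
translate([424, -405, 0]) stool();
translate([424, 1037, 0]) stool();
translate([-413, 316, 0]) stool();
translate([1261, 316, 0]) stool();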